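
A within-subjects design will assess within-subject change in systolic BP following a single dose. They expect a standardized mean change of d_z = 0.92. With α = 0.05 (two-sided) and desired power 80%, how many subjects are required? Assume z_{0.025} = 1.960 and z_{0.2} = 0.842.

n = 10 pairs

For a paired (one-sample on differences) test: n = ((z_{α/2} + z_β) / d)².
z_{α/2} + z_β = 1.960 + 0.842 = 2.802.
n = (2.802 / 0.92)² = 3.046² = 9.28.
Round up.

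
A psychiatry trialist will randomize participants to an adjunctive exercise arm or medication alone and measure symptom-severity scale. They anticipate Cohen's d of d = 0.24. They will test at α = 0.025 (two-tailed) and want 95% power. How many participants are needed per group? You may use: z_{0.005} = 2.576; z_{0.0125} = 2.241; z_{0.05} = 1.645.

For two independent groups with equal n: n = 2·((z_{α/2} + z_β) / d)².
z_{α/2} + z_β = 2.241 + 1.645 = 3.886.
n = 2 × (3.886 / 0.24)² = 2 × 16.192² = 2 × 262.17 = 524.3.
Round up to the next whole participant.

n = 525 per group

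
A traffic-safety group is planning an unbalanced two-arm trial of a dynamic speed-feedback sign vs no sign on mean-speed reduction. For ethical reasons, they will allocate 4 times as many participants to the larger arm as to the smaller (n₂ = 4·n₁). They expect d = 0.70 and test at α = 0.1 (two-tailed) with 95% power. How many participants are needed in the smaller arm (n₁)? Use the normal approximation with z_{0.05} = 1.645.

With allocation ratio k = n₂/n₁ = 4, Var(x̄₁−x̄₂) = σ²(1/n₁ + 1/(k·n₁)) = σ²·(k+1)/(k·n₁).
So n₁ = (1 + 1/k)·((z_{α/2} + z_β)/d)² = 1.250 × (3.290/0.70)².
n₁ = 1.250 × 22.09 = 27.6.
Round up: n₁ = 28, giving n₂ = 4 × 28 = 112.

n₁ = 28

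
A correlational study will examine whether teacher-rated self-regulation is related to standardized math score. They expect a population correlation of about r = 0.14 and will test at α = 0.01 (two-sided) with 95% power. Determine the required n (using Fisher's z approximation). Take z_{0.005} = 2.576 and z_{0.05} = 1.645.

Fisher's z: C = ½·ln((1+r)/(1−r)) = ½·ln(1.3256) = 0.1409.
n = ((z_{α/2} + z_β)/C)² + 3.
(2.576 + 1.645) / 0.1409 = 4.221 / 0.1409 = 29.957.
n = 29.957² + 3 = 897.45 + 3 = 900.4.
Round up.

n = 901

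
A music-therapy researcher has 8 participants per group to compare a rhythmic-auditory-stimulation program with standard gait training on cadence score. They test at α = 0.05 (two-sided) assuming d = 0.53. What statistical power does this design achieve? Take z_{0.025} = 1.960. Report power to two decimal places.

power ≈ 0.18

For two equal groups, power = Φ(d·√(n/2) − z_{α/2}).
d·√(n/2) = 0.53 × √(8/2) = 0.53 × 2.000 = 1.060.
z_β = 1.060 − 1.960 = -0.900.
Power = Φ(-0.900) = 0.184.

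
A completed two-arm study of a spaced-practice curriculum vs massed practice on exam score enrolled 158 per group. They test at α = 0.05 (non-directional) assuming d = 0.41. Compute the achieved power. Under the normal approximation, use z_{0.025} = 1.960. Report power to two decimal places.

power ≈ 0.95

For two equal groups, power = Φ(d·√(n/2) − z_{α/2}).
d·√(n/2) = 0.41 × √(158/2) = 0.41 × 8.888 = 3.644.
z_β = 3.644 − 1.960 = 1.684.
Power = Φ(1.684) = 0.954.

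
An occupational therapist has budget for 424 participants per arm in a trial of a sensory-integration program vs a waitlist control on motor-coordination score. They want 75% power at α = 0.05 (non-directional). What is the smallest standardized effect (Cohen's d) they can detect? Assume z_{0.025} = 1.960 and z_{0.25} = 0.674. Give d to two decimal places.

For two independent groups of n = 424 each: d_min = (z_{α/2} + z_β)·√(2/n).
z-sum = 1.960 + 0.674 = 2.634.
d_min = 2.634 × √(2/424) = 2.634 × 0.0687 = 0.181.

d_min ≈ 0.18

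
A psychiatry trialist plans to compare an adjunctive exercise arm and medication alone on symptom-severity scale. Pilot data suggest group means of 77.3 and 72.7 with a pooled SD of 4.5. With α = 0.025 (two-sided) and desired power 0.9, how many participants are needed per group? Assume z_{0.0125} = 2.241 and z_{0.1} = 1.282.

Cohen's d = |M₁ − M₂| / SD_pooled = |77.3 − 72.7| / 4.5 = 4.6 / 4.5 = 1.022.
For two independent groups with equal n: n = 2·((z_{α/2} + z_β) / d)².
z_{α/2} + z_β = 2.241 + 1.282 = 3.523.
n = 2 × (3.523 / 1.022)² = 2 × 3.447² = 2 × 11.88 = 23.8.
Round up to the next whole participant.

n = 24 per group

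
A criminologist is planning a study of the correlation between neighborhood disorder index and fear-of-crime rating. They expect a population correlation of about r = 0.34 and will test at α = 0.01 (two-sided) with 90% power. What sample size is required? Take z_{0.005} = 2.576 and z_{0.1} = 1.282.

Fisher's z: C = ½·ln((1+r)/(1−r)) = ½·ln(2.0303) = 0.3541.
n = ((z_{α/2} + z_β)/C)² + 3.
(2.576 + 1.282) / 0.3541 = 3.858 / 0.3541 = 10.895.
n = 10.895² + 3 = 118.71 + 3 = 121.7.
Round up.

n = 122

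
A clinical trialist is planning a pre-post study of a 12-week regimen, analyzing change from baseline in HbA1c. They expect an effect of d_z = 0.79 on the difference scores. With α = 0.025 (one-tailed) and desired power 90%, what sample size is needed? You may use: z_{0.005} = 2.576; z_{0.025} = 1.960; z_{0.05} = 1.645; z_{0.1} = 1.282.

n = 17 pairs

For a paired (one-sample on differences) test: n = ((z_{α} + z_β) / d)².
z_{α} + z_β = 1.960 + 1.282 = 3.242.
n = (3.242 / 0.79)² = 4.104² = 16.84.
Round up.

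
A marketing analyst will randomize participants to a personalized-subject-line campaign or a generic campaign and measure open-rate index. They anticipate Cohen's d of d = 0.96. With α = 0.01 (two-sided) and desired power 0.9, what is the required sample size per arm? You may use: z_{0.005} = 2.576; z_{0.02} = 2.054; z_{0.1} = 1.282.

For two independent groups with equal n: n = 2·((z_{α/2} + z_β) / d)².
z_{α/2} + z_β = 2.576 + 1.282 = 3.858.
n = 2 × (3.858 / 0.96)² = 2 × 4.019² = 2 × 16.15 = 32.3.
Round up to the next whole participant.

n = 33 per group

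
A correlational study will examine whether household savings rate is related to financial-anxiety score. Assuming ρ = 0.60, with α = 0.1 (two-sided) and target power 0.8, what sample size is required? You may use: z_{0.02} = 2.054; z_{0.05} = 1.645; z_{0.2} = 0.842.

n = 16

Fisher's z: C = ½·ln((1+r)/(1−r)) = ½·ln(4.0000) = 0.6931.
n = ((z_{α/2} + z_β)/C)² + 3.
(1.645 + 0.842) / 0.6931 = 2.487 / 0.6931 = 3.588.
n = 3.588² + 3 = 12.88 + 3 = 15.9.
Round up.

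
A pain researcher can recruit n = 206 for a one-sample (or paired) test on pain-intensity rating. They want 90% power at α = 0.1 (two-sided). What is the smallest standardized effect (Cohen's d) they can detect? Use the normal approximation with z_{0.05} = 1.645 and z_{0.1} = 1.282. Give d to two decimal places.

d_min ≈ 0.20

For a single sample (or paired design) of n = 206: d_min = (z_{α/2} + z_β)/√n.
z-sum = 1.645 + 1.282 = 2.927.
d_min = 2.927 / √206 = 2.927 / 14.353 = 0.204.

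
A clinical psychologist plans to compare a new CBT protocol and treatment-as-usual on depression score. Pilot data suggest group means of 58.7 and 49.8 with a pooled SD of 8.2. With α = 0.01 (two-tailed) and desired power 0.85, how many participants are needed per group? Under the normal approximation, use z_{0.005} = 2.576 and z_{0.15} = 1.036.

n = 23 per group

Cohen's d = |M₁ − M₂| / SD_pooled = |58.7 − 49.8| / 8.2 = 8.9 / 8.2 = 1.085.
For two independent groups with equal n: n = 2·((z_{α/2} + z_β) / d)².
z_{α/2} + z_β = 2.576 + 1.036 = 3.612.
n = 2 × (3.612 / 1.085)² = 2 × 3.329² = 2 × 11.08 = 22.2.
Round up to the next whole participant.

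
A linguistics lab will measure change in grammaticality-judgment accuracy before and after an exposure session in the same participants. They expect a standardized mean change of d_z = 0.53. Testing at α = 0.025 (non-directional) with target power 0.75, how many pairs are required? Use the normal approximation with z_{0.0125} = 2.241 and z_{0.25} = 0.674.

For a paired (one-sample on differences) test: n = ((z_{α/2} + z_β) / d)².
z_{α/2} + z_β = 2.241 + 0.674 = 2.915.
n = (2.915 / 0.53)² = 5.500² = 30.25.
Round up.

n = 31 pairs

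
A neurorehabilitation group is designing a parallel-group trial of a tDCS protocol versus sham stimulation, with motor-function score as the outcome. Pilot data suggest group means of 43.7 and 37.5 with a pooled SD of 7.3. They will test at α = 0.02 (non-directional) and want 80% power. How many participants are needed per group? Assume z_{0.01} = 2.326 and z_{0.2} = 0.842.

Cohen's d = |M₁ − M₂| / SD_pooled = |43.7 − 37.5| / 7.3 = 6.2 / 7.3 = 0.849.
For two independent groups with equal n: n = 2·((z_{α/2} + z_β) / d)².
z_{α/2} + z_β = 2.326 + 0.842 = 3.168.
n = 2 × (3.168 / 0.849)² = 2 × 3.731² = 2 × 13.92 = 27.8.
Round up to the next whole participant.

n = 28 per group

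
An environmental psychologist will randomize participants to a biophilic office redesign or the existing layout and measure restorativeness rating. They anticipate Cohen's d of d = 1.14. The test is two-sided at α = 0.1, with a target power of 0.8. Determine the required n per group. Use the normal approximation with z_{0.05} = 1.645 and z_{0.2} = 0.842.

n = 10 per group

For two independent groups with equal n: n = 2·((z_{α/2} + z_β) / d)².
z_{α/2} + z_β = 1.645 + 0.842 = 2.487.
n = 2 × (2.487 / 1.14)² = 2 × 2.182² = 2 × 4.76 = 9.5.
Round up to the next whole participant.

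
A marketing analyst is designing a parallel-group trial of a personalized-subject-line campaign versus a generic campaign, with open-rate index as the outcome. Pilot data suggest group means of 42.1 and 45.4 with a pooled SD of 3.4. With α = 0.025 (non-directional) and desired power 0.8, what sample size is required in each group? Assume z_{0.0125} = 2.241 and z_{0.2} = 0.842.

Cohen's d = |M₁ − M₂| / SD_pooled = |42.1 − 45.4| / 3.4 = 3.3 / 3.4 = 0.971.
For two independent groups with equal n: n = 2·((z_{α/2} + z_β) / d)².
z_{α/2} + z_β = 2.241 + 0.842 = 3.083.
n = 2 × (3.083 / 0.971)² = 2 × 3.175² = 2 × 10.08 = 20.2.
Round up to the next whole participant.

n = 21 per group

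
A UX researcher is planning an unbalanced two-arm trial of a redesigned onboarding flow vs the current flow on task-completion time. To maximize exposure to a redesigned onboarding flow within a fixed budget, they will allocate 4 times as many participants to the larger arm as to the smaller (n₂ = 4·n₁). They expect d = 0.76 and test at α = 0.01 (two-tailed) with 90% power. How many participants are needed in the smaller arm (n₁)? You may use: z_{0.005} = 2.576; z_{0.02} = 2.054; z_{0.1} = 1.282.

With allocation ratio k = n₂/n₁ = 4, Var(x̄₁−x̄₂) = σ²(1/n₁ + 1/(k·n₁)) = σ²·(k+1)/(k·n₁).
So n₁ = (1 + 1/k)·((z_{α/2} + z_β)/d)² = 1.250 × (3.858/0.76)².
n₁ = 1.250 × 25.77 = 32.2.
Round up: n₁ = 33, giving n₂ = 4 × 33 = 132.

n₁ = 33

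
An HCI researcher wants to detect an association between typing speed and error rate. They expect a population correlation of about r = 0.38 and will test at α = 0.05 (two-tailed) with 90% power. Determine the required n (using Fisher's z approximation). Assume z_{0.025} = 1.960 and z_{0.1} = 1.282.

n = 69

Fisher's z: C = ½·ln((1+r)/(1−r)) = ½·ln(2.2258) = 0.4001.
n = ((z_{α/2} + z_β)/C)² + 3.
(1.960 + 1.282) / 0.4001 = 3.242 / 0.4001 = 8.103.
n = 8.103² + 3 = 65.66 + 3 = 68.7.
Round up.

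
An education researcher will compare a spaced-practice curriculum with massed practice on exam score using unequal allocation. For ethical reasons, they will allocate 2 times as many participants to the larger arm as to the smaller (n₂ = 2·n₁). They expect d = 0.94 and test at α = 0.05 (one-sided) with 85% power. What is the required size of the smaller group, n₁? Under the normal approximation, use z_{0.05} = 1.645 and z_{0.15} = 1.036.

n₁ = 13

With allocation ratio k = n₂/n₁ = 2, Var(x̄₁−x̄₂) = σ²(1/n₁ + 1/(k·n₁)) = σ²·(k+1)/(k·n₁).
So n₁ = (1 + 1/k)·((z_{α} + z_β)/d)² = 1.500 × (2.681/0.94)².
n₁ = 1.500 × 8.13 = 12.2.
Round up: n₁ = 13, giving n₂ = 2 × 13 = 26.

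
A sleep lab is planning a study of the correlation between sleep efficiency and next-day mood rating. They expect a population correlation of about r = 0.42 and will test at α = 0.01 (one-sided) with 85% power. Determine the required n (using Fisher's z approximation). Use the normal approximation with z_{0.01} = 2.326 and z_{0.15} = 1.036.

n = 60

Fisher's z: C = ½·ln((1+r)/(1−r)) = ½·ln(2.4483) = 0.4477.
n = ((z_{α} + z_β)/C)² + 3.
(2.326 + 1.036) / 0.4477 = 3.362 / 0.4477 = 7.509.
n = 7.509² + 3 = 56.39 + 3 = 59.4.
Round up.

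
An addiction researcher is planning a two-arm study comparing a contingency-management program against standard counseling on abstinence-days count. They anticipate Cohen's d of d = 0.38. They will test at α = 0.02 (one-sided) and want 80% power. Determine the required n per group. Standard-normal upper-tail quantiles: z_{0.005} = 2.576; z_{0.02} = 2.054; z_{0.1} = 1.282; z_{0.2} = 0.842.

For two independent groups with equal n: n = 2·((z_{α} + z_β) / d)².
z_{α} + z_β = 2.054 + 0.842 = 2.896.
n = 2 × (2.896 / 0.38)² = 2 × 7.621² = 2 × 58.08 = 116.2.
Round up to the next whole participant.

n = 117 per group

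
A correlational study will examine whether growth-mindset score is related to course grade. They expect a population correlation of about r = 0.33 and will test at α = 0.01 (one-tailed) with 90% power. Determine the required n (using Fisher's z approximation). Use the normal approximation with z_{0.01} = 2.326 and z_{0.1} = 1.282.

Fisher's z: C = ½·ln((1+r)/(1−r)) = ½·ln(1.9851) = 0.3428.
n = ((z_{α} + z_β)/C)² + 3.
(2.326 + 1.282) / 0.3428 = 3.608 / 0.3428 = 10.525.
n = 10.525² + 3 = 110.78 + 3 = 113.8.
Round up.

n = 114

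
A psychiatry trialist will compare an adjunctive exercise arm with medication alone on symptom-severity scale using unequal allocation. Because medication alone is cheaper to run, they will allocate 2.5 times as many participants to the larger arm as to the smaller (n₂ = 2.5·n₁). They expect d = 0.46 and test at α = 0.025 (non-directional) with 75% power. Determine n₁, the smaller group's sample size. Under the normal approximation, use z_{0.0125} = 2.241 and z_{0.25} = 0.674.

n₁ = 57

With allocation ratio k = n₂/n₁ = 2.5, Var(x̄₁−x̄₂) = σ²(1/n₁ + 1/(k·n₁)) = σ²·(k+1)/(k·n₁).
So n₁ = (1 + 1/k)·((z_{α/2} + z_β)/d)² = 1.400 × (2.915/0.46)².
n₁ = 1.400 × 40.16 = 56.2.
Round up: n₁ = 57, giving n₂ = ⌈2.5 × 57⌉ = ⌈142.5⌉ = 143.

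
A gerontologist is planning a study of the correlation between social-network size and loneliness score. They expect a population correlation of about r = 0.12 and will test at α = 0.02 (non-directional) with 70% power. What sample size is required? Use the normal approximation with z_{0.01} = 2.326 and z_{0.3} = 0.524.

Fisher's z: C = ½·ln((1+r)/(1−r)) = ½·ln(1.2727) = 0.1206.
n = ((z_{α/2} + z_β)/C)² + 3.
(2.326 + 0.524) / 0.1206 = 2.850 / 0.1206 = 23.632.
n = 23.632² + 3 = 558.46 + 3 = 561.5.
Round up.

n = 562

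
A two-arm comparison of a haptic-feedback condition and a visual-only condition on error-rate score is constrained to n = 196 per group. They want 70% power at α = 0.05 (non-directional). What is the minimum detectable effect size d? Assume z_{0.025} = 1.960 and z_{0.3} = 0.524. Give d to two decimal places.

d_min ≈ 0.25

For two independent groups of n = 196 each: d_min = (z_{α/2} + z_β)·√(2/n).
z-sum = 1.960 + 0.524 = 2.484.
d_min = 2.484 × √(2/196) = 2.484 × 0.1010 = 0.251.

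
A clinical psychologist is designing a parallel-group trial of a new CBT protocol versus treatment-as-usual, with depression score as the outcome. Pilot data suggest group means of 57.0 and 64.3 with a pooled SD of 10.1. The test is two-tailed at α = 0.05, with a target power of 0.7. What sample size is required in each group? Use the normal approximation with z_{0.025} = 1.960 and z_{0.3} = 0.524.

Cohen's d = |M₁ − M₂| / SD_pooled = |57.0 − 64.3| / 10.1 = 7.3 / 10.1 = 0.723.
For two independent groups with equal n: n = 2·((z_{α/2} + z_β) / d)².
z_{α/2} + z_β = 1.960 + 0.524 = 2.484.
n = 2 × (2.484 / 0.723)² = 2 × 3.436² = 2 × 11.80 = 23.6.
Round up to the next whole participant.

n = 24 per group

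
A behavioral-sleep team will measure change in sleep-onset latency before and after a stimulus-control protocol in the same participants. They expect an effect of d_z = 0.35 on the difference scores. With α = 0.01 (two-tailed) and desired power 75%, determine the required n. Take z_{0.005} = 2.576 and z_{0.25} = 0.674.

n = 87 pairs

For a paired (one-sample on differences) test: n = ((z_{α/2} + z_β) / d)².
z_{α/2} + z_β = 2.576 + 0.674 = 3.250.
n = (3.250 / 0.35)² = 9.286² = 86.22.
Round up.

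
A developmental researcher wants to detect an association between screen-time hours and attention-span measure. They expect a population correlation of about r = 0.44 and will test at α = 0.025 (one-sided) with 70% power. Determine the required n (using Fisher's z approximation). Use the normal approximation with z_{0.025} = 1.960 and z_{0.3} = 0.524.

n = 31

Fisher's z: C = ½·ln((1+r)/(1−r)) = ½·ln(2.5714) = 0.4722.
n = ((z_{α} + z_β)/C)² + 3.
(1.960 + 0.524) / 0.4722 = 2.484 / 0.4722 = 5.260.
n = 5.260² + 3 = 27.67 + 3 = 30.7.
Round up.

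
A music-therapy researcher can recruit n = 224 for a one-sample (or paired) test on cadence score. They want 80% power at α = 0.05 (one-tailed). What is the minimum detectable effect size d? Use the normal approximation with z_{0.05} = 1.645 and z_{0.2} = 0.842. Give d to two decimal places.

For a single sample (or paired design) of n = 224: d_min = (z_{α} + z_β)/√n.
z-sum = 1.645 + 0.842 = 2.487.
d_min = 2.487 / √224 = 2.487 / 14.967 = 0.166.

d_min ≈ 0.17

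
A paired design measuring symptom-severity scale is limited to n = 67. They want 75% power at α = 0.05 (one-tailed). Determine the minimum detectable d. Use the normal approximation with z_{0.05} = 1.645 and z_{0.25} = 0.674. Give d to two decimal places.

For a single sample (or paired design) of n = 67: d_min = (z_{α} + z_β)/√n.
z-sum = 1.645 + 0.674 = 2.319.
d_min = 2.319 / √67 = 2.319 / 8.185 = 0.283.

d_min ≈ 0.28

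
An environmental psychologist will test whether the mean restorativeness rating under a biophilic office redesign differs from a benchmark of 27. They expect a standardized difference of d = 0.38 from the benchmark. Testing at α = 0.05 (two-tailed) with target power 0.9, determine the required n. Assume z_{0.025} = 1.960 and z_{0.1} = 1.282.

n = 73

For a one-sample test: n = ((z_{α/2} + z_β) / d)².
z_{α/2} + z_β = 1.960 + 1.282 = 3.242.
n = (3.242 / 0.38)² = 8.532² = 72.79.
Round up.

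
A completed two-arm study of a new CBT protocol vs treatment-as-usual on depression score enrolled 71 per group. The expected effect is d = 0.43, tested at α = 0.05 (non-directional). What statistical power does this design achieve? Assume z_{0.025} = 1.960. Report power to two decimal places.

power ≈ 0.73

For two equal groups, power = Φ(d·√(n/2) − z_{α/2}).
d·√(n/2) = 0.43 × √(71/2) = 0.43 × 5.958 = 2.562.
z_β = 2.562 − 1.960 = 0.602.
Power = Φ(0.602) = 0.726.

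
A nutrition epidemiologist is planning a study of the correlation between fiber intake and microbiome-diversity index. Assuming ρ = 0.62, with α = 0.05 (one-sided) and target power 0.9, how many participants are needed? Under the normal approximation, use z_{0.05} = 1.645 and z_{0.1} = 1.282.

n = 20

Fisher's z: C = ½·ln((1+r)/(1−r)) = ½·ln(4.2632) = 0.7250.
n = ((z_{α} + z_β)/C)² + 3.
(1.645 + 1.282) / 0.7250 = 2.927 / 0.7250 = 4.037.
n = 4.037² + 3 = 16.30 + 3 = 19.3.
Round up.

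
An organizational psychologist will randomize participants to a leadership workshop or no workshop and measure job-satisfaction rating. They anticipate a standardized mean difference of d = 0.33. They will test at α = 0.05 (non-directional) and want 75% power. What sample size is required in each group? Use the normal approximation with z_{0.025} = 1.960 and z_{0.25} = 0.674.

n = 128 per group

For two independent groups with equal n: n = 2·((z_{α/2} + z_β) / d)².
z_{α/2} + z_β = 1.960 + 0.674 = 2.634.
n = 2 × (2.634 / 0.33)² = 2 × 7.982² = 2 × 63.71 = 127.4.
Round up to the next whole participant.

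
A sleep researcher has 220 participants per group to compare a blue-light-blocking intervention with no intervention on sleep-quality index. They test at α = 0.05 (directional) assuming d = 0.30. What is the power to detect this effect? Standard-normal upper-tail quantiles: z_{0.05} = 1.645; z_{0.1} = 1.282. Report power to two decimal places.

For two equal groups, power = Φ(d·√(n/2) − z_{α}).
d·√(n/2) = 0.30 × √(220/2) = 0.30 × 10.488 = 3.146.
z_β = 3.146 − 1.645 = 1.501.
Power = Φ(1.501) = 0.933.

power ≈ 0.93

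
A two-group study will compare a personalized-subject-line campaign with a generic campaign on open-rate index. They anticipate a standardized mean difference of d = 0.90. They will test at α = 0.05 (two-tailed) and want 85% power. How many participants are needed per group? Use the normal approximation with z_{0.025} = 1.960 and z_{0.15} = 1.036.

n = 23 per group

For two independent groups with equal n: n = 2·((z_{α/2} + z_β) / d)².
z_{α/2} + z_β = 1.960 + 1.036 = 2.996.
n = 2 × (2.996 / 0.90)² = 2 × 3.329² = 2 × 11.08 = 22.2.
Round up to the next whole participant.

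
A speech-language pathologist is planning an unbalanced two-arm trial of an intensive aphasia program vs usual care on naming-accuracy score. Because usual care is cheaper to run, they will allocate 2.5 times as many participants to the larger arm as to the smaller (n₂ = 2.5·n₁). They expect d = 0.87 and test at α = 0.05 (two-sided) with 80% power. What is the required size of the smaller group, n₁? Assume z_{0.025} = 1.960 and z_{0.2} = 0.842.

n₁ = 15

With allocation ratio k = n₂/n₁ = 2.5, Var(x̄₁−x̄₂) = σ²(1/n₁ + 1/(k·n₁)) = σ²·(k+1)/(k·n₁).
So n₁ = (1 + 1/k)·((z_{α/2} + z_β)/d)² = 1.400 × (2.802/0.87)².
n₁ = 1.400 × 10.37 = 14.5.
Round up: n₁ = 15, giving n₂ = ⌈2.5 × 15⌉ = ⌈37.5⌉ = 38.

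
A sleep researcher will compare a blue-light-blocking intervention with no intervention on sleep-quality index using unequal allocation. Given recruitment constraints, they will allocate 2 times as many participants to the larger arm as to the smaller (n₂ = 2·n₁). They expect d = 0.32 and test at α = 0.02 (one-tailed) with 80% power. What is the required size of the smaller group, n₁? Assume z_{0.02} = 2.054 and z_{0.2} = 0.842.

With allocation ratio k = n₂/n₁ = 2, Var(x̄₁−x̄₂) = σ²(1/n₁ + 1/(k·n₁)) = σ²·(k+1)/(k·n₁).
So n₁ = (1 + 1/k)·((z_{α} + z_β)/d)² = 1.500 × (2.896/0.32)².
n₁ = 1.500 × 81.90 = 122.9.
Round up: n₁ = 123, giving n₂ = 2 × 123 = 246.

n₁ = 123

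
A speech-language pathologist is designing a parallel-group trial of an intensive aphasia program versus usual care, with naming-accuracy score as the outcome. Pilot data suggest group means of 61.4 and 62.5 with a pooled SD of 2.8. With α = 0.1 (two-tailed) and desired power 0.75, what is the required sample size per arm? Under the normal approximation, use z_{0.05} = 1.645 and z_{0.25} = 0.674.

n = 70 per group

Cohen's d = |M₁ − M₂| / SD_pooled = |61.4 − 62.5| / 2.8 = 1.1 / 2.8 = 0.393.
For two independent groups with equal n: n = 2·((z_{α/2} + z_β) / d)².
z_{α/2} + z_β = 1.645 + 0.674 = 2.319.
n = 2 × (2.319 / 0.393)² = 2 × 5.901² = 2 × 34.82 = 69.6.
Round up to the next whole participant.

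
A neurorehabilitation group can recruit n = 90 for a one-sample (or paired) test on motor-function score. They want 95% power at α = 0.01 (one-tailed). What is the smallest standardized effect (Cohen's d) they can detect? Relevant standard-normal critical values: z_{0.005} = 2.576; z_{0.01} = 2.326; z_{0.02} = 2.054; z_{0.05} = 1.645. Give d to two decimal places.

d_min ≈ 0.42

For a single sample (or paired design) of n = 90: d_min = (z_{α} + z_β)/√n.
z-sum = 2.326 + 1.645 = 3.971.
d_min = 3.971 / √90 = 3.971 / 9.487 = 0.419.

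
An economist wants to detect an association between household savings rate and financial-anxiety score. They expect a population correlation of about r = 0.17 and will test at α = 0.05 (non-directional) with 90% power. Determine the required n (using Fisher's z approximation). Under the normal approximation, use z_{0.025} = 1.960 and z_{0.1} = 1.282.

Fisher's z: C = ½·ln((1+r)/(1−r)) = ½·ln(1.4096) = 0.1717.
n = ((z_{α/2} + z_β)/C)² + 3.
(1.960 + 1.282) / 0.1717 = 3.242 / 0.1717 = 18.882.
n = 18.882² + 3 = 356.52 + 3 = 359.5.
Round up.

n = 360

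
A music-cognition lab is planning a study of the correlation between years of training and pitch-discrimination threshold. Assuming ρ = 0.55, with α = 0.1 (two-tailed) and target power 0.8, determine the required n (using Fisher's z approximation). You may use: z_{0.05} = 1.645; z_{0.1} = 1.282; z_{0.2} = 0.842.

n = 20

Fisher's z: C = ½·ln((1+r)/(1−r)) = ½·ln(3.4444) = 0.6184.
n = ((z_{α/2} + z_β)/C)² + 3.
(1.645 + 0.842) / 0.6184 = 2.487 / 0.6184 = 4.022.
n = 4.022² + 3 = 16.17 + 3 = 19.2.
Round up.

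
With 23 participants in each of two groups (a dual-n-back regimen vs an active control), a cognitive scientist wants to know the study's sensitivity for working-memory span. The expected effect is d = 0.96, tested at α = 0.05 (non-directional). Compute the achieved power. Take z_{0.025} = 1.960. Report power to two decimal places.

For two equal groups, power = Φ(d·√(n/2) − z_{α/2}).
d·√(n/2) = 0.96 × √(23/2) = 0.96 × 3.391 = 3.256.
z_β = 3.256 − 1.960 = 1.296.
Power = Φ(1.296) = 0.902.

power ≈ 0.90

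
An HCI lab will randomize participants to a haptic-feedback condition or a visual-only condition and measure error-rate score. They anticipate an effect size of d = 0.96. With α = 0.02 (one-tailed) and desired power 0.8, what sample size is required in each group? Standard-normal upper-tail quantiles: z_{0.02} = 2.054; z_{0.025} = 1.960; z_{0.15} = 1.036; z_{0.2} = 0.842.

For two independent groups with equal n: n = 2·((z_{α} + z_β) / d)².
z_{α} + z_β = 2.054 + 0.842 = 2.896.
n = 2 × (2.896 / 0.96)² = 2 × 3.017² = 2 × 9.10 = 18.2.
Round up to the next whole participant.

n = 19 per group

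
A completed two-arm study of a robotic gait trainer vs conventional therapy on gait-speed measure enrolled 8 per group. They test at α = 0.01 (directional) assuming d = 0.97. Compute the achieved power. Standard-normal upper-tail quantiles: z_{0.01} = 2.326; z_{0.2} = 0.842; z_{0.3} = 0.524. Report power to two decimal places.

power ≈ 0.35

For two equal groups, power = Φ(d·√(n/2) − z_{α}).
d·√(n/2) = 0.97 × √(8/2) = 0.97 × 2.000 = 1.940.
z_β = 1.940 − 2.326 = -0.386.
Power = Φ(-0.386) = 0.350.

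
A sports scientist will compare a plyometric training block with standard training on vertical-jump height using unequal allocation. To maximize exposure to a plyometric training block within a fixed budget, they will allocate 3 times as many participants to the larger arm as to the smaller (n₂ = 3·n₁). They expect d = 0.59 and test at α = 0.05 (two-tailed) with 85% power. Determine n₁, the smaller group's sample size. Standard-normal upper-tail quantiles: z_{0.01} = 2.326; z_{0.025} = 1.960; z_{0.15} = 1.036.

n₁ = 35

With allocation ratio k = n₂/n₁ = 3, Var(x̄₁−x̄₂) = σ²(1/n₁ + 1/(k·n₁)) = σ²·(k+1)/(k·n₁).
So n₁ = (1 + 1/k)·((z_{α/2} + z_β)/d)² = 1.333 × (2.996/0.59)².
n₁ = 1.333 × 25.79 = 34.4.
Round up: n₁ = 35, giving n₂ = 3 × 35 = 105.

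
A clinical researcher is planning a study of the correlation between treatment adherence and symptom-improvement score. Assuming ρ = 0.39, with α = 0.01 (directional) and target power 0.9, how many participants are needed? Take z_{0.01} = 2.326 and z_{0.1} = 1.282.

Fisher's z: C = ½·ln((1+r)/(1−r)) = ½·ln(2.2787) = 0.4118.
n = ((z_{α} + z_β)/C)² + 3.
(2.326 + 1.282) / 0.4118 = 3.608 / 0.4118 = 8.762.
n = 8.762² + 3 = 76.76 + 3 = 79.8.
Round up.

n = 80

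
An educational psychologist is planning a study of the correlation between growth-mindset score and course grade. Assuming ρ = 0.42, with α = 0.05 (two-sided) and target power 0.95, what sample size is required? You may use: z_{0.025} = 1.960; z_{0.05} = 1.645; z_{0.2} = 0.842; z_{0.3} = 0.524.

Fisher's z: C = ½·ln((1+r)/(1−r)) = ½·ln(2.4483) = 0.4477.
n = ((z_{α/2} + z_β)/C)² + 3.
(1.960 + 1.645) / 0.4477 = 3.605 / 0.4477 = 8.052.
n = 8.052² + 3 = 64.84 + 3 = 67.8.
Round up.

n = 68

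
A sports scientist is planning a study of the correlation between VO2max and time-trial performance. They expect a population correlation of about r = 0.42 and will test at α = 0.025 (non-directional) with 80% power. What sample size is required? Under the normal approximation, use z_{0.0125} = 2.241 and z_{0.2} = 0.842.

Fisher's z: C = ½·ln((1+r)/(1−r)) = ½·ln(2.4483) = 0.4477.
n = ((z_{α/2} + z_β)/C)² + 3.
(2.241 + 0.842) / 0.4477 = 3.083 / 0.4477 = 6.886.
n = 6.886² + 3 = 47.42 + 3 = 50.4.
Round up.

n = 51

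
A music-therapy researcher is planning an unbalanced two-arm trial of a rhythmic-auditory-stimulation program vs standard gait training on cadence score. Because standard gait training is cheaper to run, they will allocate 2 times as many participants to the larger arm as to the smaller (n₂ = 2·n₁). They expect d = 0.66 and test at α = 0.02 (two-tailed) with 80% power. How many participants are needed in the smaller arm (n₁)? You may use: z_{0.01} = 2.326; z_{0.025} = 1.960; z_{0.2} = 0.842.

With allocation ratio k = n₂/n₁ = 2, Var(x̄₁−x̄₂) = σ²(1/n₁ + 1/(k·n₁)) = σ²·(k+1)/(k·n₁).
So n₁ = (1 + 1/k)·((z_{α/2} + z_β)/d)² = 1.500 × (3.168/0.66)².
n₁ = 1.500 × 23.04 = 34.6.
Round up: n₁ = 35, giving n₂ = 2 × 35 = 70.

n₁ = 35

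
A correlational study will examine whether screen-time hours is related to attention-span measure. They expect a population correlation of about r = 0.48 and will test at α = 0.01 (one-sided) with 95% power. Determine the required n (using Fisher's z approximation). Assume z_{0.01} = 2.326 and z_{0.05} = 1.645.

n = 61

Fisher's z: C = ½·ln((1+r)/(1−r)) = ½·ln(2.8462) = 0.5230.
n = ((z_{α} + z_β)/C)² + 3.
(2.326 + 1.645) / 0.5230 = 3.971 / 0.5230 = 7.593.
n = 7.593² + 3 = 57.65 + 3 = 60.6.
Round up.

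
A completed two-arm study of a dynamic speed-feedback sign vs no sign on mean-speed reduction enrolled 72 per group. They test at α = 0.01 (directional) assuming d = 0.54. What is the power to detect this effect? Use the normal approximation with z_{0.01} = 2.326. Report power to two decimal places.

For two equal groups, power = Φ(d·√(n/2) − z_{α}).
d·√(n/2) = 0.54 × √(72/2) = 0.54 × 6.000 = 3.240.
z_β = 3.240 − 2.326 = 0.914.
Power = Φ(0.914) = 0.820.

power ≈ 0.82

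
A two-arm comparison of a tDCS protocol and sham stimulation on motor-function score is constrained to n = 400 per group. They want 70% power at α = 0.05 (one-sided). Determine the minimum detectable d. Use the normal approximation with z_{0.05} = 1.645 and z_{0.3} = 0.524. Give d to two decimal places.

For two independent groups of n = 400 each: d_min = (z_{α} + z_β)·√(2/n).
z-sum = 1.645 + 0.524 = 2.169.
d_min = 2.169 × √(2/400) = 2.169 × 0.0707 = 0.153.

d_min ≈ 0.15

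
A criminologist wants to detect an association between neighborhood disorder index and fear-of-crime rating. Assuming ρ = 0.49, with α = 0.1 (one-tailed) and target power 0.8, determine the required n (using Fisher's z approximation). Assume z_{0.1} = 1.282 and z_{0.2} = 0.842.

n = 19

Fisher's z: C = ½·ln((1+r)/(1−r)) = ½·ln(2.9216) = 0.5361.
n = ((z_{α} + z_β)/C)² + 3.
(1.282 + 0.842) / 0.5361 = 2.124 / 0.5361 = 3.962.
n = 3.962² + 3 = 15.70 + 3 = 18.7.
Round up.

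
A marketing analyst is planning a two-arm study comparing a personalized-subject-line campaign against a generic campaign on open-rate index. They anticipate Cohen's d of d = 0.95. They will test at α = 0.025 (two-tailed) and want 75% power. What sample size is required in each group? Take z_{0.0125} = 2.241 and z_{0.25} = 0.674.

For two independent groups with equal n: n = 2·((z_{α/2} + z_β) / d)².
z_{α/2} + z_β = 2.241 + 0.674 = 2.915.
n = 2 × (2.915 / 0.95)² = 2 × 3.068² = 2 × 9.42 = 18.8.
Round up to the next whole participant.

n = 19 per group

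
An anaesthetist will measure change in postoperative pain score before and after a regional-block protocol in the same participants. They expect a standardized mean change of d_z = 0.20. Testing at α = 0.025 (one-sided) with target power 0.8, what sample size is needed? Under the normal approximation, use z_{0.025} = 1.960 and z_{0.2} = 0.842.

For a paired (one-sample on differences) test: n = ((z_{α} + z_β) / d)².
z_{α} + z_β = 1.960 + 0.842 = 2.802.
n = (2.802 / 0.20)² = 14.010² = 196.28.
Round up.

n = 197 pairs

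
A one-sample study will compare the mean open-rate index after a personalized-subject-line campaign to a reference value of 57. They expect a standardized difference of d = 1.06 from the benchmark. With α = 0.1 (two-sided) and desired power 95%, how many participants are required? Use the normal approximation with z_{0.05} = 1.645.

For a one-sample test: n = ((z_{α/2} + z_β) / d)².
z_{α/2} + z_β = 1.645 + 1.645 = 3.290.
n = (3.290 / 1.06)² = 3.104² = 9.63.
Round up.

n = 10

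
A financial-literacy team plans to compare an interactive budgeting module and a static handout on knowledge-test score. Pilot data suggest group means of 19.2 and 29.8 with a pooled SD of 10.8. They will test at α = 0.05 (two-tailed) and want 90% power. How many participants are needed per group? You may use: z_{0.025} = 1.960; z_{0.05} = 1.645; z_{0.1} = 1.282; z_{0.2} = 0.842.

n = 22 per group

Cohen's d = |M₁ − M₂| / SD_pooled = |19.2 − 29.8| / 10.8 = 10.6 / 10.8 = 0.981.
For two independent groups with equal n: n = 2·((z_{α/2} + z_β) / d)².
z_{α/2} + z_β = 1.960 + 1.282 = 3.242.
n = 2 × (3.242 / 0.981)² = 2 × 3.305² = 2 × 10.92 = 21.8.
Round up to the next whole participant.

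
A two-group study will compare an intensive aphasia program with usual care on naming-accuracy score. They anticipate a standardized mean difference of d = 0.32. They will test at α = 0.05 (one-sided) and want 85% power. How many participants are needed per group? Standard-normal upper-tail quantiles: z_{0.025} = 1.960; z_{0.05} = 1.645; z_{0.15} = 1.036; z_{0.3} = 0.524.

For two independent groups with equal n: n = 2·((z_{α} + z_β) / d)².
z_{α} + z_β = 1.645 + 1.036 = 2.681.
n = 2 × (2.681 / 0.32)² = 2 × 8.378² = 2 × 70.19 = 140.4.
Round up to the next whole participant.

n = 141 per group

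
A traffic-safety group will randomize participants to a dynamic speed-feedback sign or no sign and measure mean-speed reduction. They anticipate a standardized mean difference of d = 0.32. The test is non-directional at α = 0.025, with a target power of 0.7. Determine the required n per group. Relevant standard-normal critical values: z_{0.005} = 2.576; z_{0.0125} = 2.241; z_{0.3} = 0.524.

n = 150 per group

For two independent groups with equal n: n = 2·((z_{α/2} + z_β) / d)².
z_{α/2} + z_β = 2.241 + 0.524 = 2.765.
n = 2 × (2.765 / 0.32)² = 2 × 8.641² = 2 × 74.66 = 149.3.
Round up to the next whole participant.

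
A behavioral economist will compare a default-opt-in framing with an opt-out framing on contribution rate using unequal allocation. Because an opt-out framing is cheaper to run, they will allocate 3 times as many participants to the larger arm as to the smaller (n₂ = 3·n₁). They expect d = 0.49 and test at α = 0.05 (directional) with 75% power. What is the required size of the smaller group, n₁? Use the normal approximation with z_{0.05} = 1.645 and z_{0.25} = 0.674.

With allocation ratio k = n₂/n₁ = 3, Var(x̄₁−x̄₂) = σ²(1/n₁ + 1/(k·n₁)) = σ²·(k+1)/(k·n₁).
So n₁ = (1 + 1/k)·((z_{α} + z_β)/d)² = 1.333 × (2.319/0.49)².
n₁ = 1.333 × 22.40 = 29.9.
Round up: n₁ = 30, giving n₂ = 3 × 30 = 90.

n₁ = 30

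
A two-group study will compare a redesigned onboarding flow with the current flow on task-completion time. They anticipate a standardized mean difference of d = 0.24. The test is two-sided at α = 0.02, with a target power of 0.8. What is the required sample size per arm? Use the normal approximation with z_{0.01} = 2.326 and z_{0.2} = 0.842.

For two independent groups with equal n: n = 2·((z_{α/2} + z_β) / d)².
z_{α/2} + z_β = 2.326 + 0.842 = 3.168.
n = 2 × (3.168 / 0.24)² = 2 × 13.200² = 2 × 174.24 = 348.5.
Round up to the next whole participant.

n = 349 per group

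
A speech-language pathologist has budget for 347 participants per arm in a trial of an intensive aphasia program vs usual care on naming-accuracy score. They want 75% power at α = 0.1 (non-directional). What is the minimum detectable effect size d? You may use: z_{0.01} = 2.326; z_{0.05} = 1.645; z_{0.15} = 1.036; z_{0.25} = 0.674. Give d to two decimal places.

For two independent groups of n = 347 each: d_min = (z_{α/2} + z_β)·√(2/n).
z-sum = 1.645 + 0.674 = 2.319.
d_min = 2.319 × √(2/347) = 2.319 × 0.0759 = 0.176.

d_min ≈ 0.18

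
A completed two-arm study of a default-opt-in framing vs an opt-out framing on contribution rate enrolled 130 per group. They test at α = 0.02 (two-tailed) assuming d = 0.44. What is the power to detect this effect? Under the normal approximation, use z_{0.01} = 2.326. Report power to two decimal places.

For two equal groups, power = Φ(d·√(n/2) − z_{α/2}).
d·√(n/2) = 0.44 × √(130/2) = 0.44 × 8.062 = 3.547.
z_β = 3.547 − 2.326 = 1.221.
Power = Φ(1.221) = 0.889.

power ≈ 0.89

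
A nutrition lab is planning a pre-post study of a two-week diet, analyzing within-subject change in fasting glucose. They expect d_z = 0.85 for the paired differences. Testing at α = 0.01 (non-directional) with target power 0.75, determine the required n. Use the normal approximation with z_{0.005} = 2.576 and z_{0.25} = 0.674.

For a paired (one-sample on differences) test: n = ((z_{α/2} + z_β) / d)².
z_{α/2} + z_β = 2.576 + 0.674 = 3.250.
n = (3.250 / 0.85)² = 3.824² = 14.62.
Round up.

n = 15 pairs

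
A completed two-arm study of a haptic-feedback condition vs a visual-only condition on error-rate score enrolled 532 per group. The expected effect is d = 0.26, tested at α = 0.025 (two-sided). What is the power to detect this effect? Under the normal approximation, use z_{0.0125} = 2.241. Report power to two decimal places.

For two equal groups, power = Φ(d·√(n/2) − z_{α/2}).
d·√(n/2) = 0.26 × √(532/2) = 0.26 × 16.310 = 4.240.
z_β = 4.240 − 2.241 = 1.999.
Power = Φ(1.999) = 0.977.

power ≈ 0.98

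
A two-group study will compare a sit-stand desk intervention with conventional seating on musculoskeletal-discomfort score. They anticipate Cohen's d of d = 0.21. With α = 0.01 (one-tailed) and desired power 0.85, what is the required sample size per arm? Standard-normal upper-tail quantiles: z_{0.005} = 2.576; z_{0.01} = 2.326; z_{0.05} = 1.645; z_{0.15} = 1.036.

n = 513 per group

For two independent groups with equal n: n = 2·((z_{α} + z_β) / d)².
z_{α} + z_β = 2.326 + 1.036 = 3.362.
n = 2 × (3.362 / 0.21)² = 2 × 16.010² = 2 × 256.30 = 512.6.
Round up to the next whole participant.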